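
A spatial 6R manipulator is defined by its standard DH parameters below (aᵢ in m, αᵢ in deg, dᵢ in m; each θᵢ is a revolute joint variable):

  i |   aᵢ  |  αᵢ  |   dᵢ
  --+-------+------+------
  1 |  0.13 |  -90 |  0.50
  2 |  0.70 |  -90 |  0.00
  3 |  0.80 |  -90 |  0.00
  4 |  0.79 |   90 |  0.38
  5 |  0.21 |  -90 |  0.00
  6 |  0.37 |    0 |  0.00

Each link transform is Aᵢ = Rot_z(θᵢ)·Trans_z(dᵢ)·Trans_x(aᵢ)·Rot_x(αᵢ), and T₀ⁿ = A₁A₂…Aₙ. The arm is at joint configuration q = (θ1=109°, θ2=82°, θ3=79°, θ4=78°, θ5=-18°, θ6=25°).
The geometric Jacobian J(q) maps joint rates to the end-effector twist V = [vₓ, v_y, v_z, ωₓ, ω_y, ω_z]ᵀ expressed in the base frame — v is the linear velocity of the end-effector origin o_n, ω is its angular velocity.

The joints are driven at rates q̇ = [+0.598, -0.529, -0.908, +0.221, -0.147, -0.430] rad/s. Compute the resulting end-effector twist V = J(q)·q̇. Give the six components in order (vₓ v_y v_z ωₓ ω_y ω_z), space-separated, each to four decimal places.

-1.3006 0.5884 -0.1737 0.0396 0.8828 0.5602

o_n = [0.3955, 1.7466, 0.0214]
J₁: ẑ×o_n = [-1.7466, 0.3955, 0.0000], ω = ẑ
J2: z=[-0.9455, -0.3256, 0.0000] o=[-0.0423, 0.1229, 0.5000] → [0.1558, -0.4525, -1.3927, -0.9455, -0.3256, 0.0000]
J3: z=[0.3224, -0.9363, -0.1392] o=[-0.0740, 0.2150, -0.1932] → [0.0122, -0.1345, 0.9334, 0.3224, -0.9363, -0.1392]
J4: z=[0.2249, -0.0671, 0.9721] o=[0.6616, 0.4908, -0.3443] → [-1.2453, -0.3409, 0.2646, 0.2249, -0.0671, 0.9721]
J5: z=[0.9664, 0.1425, -0.2138] o=[0.6489, 1.2455, 0.1015] → [0.0957, 0.1316, 0.5205, 0.9664, 0.1425, -0.2138]
J6: z=[0.1755, 0.2414, 0.9544] o=[0.6095, 1.4470, 0.0578] → [-0.2947, -0.1979, 0.1042, 0.1755, 0.2414, 0.9544]
V = J·q̇ = [-1.3006, 0.5884, -0.1737, 0.0396, 0.8828, 0.5602]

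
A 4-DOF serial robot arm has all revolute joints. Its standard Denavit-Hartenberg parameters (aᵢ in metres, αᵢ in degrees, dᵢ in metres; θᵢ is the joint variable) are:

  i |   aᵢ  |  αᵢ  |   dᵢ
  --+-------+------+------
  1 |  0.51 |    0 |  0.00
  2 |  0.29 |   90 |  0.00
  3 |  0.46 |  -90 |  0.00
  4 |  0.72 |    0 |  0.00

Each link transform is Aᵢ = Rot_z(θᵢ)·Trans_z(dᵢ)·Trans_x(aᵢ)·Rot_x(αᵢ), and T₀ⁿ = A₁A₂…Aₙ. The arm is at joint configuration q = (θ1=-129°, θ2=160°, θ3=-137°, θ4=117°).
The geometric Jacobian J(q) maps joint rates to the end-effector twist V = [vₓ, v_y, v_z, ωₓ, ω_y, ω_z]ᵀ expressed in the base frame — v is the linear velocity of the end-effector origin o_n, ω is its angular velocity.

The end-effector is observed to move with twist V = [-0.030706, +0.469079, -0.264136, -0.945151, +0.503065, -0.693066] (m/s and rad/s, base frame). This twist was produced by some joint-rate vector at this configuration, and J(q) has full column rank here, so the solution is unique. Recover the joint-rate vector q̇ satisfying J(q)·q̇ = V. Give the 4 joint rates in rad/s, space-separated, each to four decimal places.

-0.8370 -0.4470 -0.9180 -0.8080

o_n = [-0.4862, 0.2528, -0.0908]
J₁: ẑ×o_n = [-0.2528, -0.4862, 0.0000], ω = ẑ
J2: z=[0.0000, 0.0000, 1.0000] o=[-0.3210, -0.3963, 0.0000] → [-0.6491, -0.1653, 0.0000, 0.0000, 0.0000, 1.0000]
J3: z=[0.5150, -0.8572, 0.0000] o=[-0.0724, -0.2470, 0.0000] → [0.0778, 0.0468, -0.0974, 0.5150, -0.8572, 0.0000]
J4: z=[0.5846, 0.3513, -0.7314] o=[-0.3607, -0.4203, -0.3137] → [0.5705, -0.0385, 0.4375, 0.5846, 0.3513, -0.7314]
q̇ = J⁺·V = [-0.8370, -0.4470, -0.9180, -0.8080]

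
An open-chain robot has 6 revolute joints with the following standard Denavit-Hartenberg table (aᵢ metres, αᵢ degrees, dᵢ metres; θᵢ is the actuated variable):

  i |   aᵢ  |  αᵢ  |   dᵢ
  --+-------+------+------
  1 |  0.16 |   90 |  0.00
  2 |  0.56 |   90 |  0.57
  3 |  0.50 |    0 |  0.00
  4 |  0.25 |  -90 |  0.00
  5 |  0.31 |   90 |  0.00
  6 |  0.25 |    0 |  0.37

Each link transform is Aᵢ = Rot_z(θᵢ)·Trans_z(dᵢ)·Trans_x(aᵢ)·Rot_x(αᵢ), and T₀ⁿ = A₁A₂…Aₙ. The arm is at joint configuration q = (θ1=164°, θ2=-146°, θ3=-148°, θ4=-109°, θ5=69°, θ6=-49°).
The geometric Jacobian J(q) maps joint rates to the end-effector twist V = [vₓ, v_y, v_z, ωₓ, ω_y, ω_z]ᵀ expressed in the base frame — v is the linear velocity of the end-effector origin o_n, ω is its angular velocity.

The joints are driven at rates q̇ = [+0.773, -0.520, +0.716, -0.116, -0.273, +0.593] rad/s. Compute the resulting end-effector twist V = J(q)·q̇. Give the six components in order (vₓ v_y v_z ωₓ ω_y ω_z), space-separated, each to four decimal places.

o_n = [0.0986, 1.1089, -0.3395]
J₁: ẑ×o_n = [-1.1089, 0.0986, 0.0000], ω = ẑ
J2: z=[0.2756, 0.9613, 0.0000] o=[-0.1538, 0.0441, 0.0000] → [-0.3264, 0.0936, 0.0509, 0.2756, 0.9613, 0.0000]
J3: z=[0.5375, -0.1541, 0.8290] o=[0.4496, 0.4641, -0.3131] → [-0.5306, -0.2768, 0.2926, 0.5375, -0.1541, 0.8290]
J4: z=[0.5375, -0.1541, 0.8290] o=[0.0386, 0.3063, -0.0760] → [-0.6249, 0.1913, 0.4407, 0.5375, -0.1541, 0.8290]
J5: z=[-0.8385, 0.0064, 0.5449] o=[0.0610, 0.5533, -0.0446] → [-0.3047, -0.2268, -0.4662, -0.8385, 0.0064, 0.5449]
J6: z=[0.2760, 0.8672, 0.4145] o=[-0.0847, 0.7076, -0.2705] → [-0.2262, 0.0950, -0.0482, 0.2760, 0.8672, 0.4145]
V = J·q̇ = [-1.0459, -0.0746, 0.2306, 0.5718, -0.0799, 1.3675]

-1.0459 -0.0746 0.2306 0.5718 -0.0799 1.3675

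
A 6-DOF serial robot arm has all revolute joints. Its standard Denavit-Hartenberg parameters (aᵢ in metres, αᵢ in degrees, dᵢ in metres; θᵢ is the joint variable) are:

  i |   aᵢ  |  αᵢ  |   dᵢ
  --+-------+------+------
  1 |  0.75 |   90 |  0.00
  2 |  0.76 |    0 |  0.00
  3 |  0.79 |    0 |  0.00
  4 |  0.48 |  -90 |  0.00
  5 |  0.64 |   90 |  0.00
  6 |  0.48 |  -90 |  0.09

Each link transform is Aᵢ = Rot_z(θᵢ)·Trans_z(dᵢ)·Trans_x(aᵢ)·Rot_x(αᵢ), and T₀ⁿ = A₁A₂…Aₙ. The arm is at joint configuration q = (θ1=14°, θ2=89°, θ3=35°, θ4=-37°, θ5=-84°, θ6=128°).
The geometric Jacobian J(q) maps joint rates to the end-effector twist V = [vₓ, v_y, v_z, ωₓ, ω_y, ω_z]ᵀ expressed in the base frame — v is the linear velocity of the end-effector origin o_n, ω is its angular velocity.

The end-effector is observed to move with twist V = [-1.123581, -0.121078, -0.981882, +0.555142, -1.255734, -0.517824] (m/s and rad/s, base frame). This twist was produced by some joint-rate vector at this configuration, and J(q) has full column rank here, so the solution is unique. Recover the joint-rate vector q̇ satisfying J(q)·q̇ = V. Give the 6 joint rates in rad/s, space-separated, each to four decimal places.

o_n = [0.0523, -0.3497, 1.8605]
J₁: ẑ×o_n = [0.3497, 0.0523, -0.0000], ω = ẑ
J2: z=[0.2419, -0.9703, 0.0000] o=[0.7277, 0.1814, 0.0000] → [-1.8053, -0.4501, -0.7839, 0.2419, -0.9703, 0.0000]
J3: z=[0.2419, -0.9703, 0.0000] o=[0.7406, 0.1847, 0.7599] → [-1.0680, -0.2663, -0.7972, 0.2419, -0.9703, 0.0000]
J4: z=[0.2419, -0.9703, 0.0000] o=[0.3120, 0.0778, 1.4148] → [-0.4325, -0.1078, -0.3554, 0.2419, -0.9703, 0.0000]
J5: z=[-0.9690, -0.2416, 0.0523] o=[0.3363, 0.0839, 1.8942] → [0.0308, -0.0475, 0.3515, -0.9690, -0.2416, 0.0523]
J6: z=[-0.0252, -0.1140, -0.9932] o=[0.4937, -0.5329, 1.9610] → [0.1933, 0.4359, -0.0549, -0.0252, -0.1140, -0.9932]
q̇ = J⁺·V = [-0.1460, -0.0230, 0.9400, 0.3980, -0.2540, 0.3610]

-0.1460 -0.0230 0.9400 0.3980 -0.2540 0.3610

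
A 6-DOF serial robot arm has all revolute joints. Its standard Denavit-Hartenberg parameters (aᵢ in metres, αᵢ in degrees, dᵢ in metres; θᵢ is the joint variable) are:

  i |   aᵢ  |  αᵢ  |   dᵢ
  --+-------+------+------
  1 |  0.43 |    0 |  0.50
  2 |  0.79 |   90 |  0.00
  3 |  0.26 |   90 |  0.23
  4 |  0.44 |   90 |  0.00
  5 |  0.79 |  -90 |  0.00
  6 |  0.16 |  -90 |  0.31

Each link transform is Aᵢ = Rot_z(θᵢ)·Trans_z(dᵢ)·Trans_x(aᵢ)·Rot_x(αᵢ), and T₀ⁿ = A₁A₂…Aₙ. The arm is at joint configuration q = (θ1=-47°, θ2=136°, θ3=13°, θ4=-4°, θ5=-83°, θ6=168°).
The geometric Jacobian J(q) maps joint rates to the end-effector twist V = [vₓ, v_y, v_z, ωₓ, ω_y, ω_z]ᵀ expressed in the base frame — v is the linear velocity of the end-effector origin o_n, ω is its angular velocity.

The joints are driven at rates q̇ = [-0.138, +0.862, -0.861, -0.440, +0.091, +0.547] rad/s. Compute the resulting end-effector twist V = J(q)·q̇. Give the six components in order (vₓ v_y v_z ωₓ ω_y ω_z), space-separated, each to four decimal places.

-1.7208 0.8896 -0.8399 -0.9819 0.4548 1.2082

o_n = [0.5288, 1.3961, 1.3200]
J₁: ẑ×o_n = [-1.3961, 0.5288, 0.0000], ω = ẑ
J2: z=[0.0000, 0.0000, 1.0000] o=[0.2933, -0.3145, 0.5000] → [-1.7106, 0.2355, 0.0000, 0.0000, 0.0000, 1.0000]
J3: z=[0.9998, -0.0175, 0.0000] o=[0.3070, 0.4754, 0.5000] → [-0.0143, -0.8198, 0.9244, 0.9998, -0.0175, 0.0000]
J4: z=[0.0039, 0.2249, -0.9744] o=[0.5414, 0.7247, 0.5585] → [0.8255, 0.0093, 0.0055, 0.0039, 0.2249, -0.9744]
J5: z=[-0.9986, -0.0505, -0.0157] o=[0.5182, 1.1528, 0.6572] → [-0.0297, 0.6616, -0.2424, -0.9986, -0.0505, -0.0157]
J6: z=[-0.0519, 0.9932, 0.1040] o=[0.5100, 1.0702, 1.4428] → [-0.1559, -0.0044, -0.0355, -0.0519, 0.9932, 0.1040]
V = J·q̇ = [-1.7208, 0.8896, -0.8399, -0.9819, 0.4548, 1.2082]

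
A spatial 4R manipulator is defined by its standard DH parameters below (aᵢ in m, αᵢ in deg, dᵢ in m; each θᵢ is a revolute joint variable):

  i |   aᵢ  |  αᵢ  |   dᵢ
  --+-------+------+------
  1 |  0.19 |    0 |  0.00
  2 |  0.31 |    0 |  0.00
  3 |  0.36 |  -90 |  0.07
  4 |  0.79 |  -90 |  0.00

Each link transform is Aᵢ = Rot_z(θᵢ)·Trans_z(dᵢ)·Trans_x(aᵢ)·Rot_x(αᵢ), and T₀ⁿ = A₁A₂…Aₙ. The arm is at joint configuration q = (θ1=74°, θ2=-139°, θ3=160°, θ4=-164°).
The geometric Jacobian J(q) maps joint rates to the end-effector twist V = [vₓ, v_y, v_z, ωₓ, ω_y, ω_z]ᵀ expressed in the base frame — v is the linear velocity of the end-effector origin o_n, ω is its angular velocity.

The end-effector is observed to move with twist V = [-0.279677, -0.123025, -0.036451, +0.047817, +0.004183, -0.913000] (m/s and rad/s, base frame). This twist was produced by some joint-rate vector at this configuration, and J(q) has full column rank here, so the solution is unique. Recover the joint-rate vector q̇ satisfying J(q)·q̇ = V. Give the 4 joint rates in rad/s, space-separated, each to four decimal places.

-0.8680 0.5980 -0.6430 -0.0480

o_n = [0.2182, -0.4962, 0.2878]
J₁: ẑ×o_n = [0.4962, 0.2182, -0.0000], ω = ẑ
J2: z=[0.0000, 0.0000, 1.0000] o=[0.0524, 0.1826, 0.0000] → [0.6788, 0.1658, -0.0000, 0.0000, 0.0000, 1.0000]
J3: z=[0.0000, 0.0000, 1.0000] o=[0.1834, -0.0983, 0.0000] → [0.3979, 0.0348, -0.0000, 0.0000, 0.0000, 1.0000]
J4: z=[-0.9962, -0.0872, 0.0000] o=[0.1520, 0.2603, 0.0700] → [-0.0190, 0.2169, 0.7594, -0.9962, -0.0872, 0.0000]
q̇ = J⁺·V = [-0.8680, 0.5980, -0.6430, -0.0480]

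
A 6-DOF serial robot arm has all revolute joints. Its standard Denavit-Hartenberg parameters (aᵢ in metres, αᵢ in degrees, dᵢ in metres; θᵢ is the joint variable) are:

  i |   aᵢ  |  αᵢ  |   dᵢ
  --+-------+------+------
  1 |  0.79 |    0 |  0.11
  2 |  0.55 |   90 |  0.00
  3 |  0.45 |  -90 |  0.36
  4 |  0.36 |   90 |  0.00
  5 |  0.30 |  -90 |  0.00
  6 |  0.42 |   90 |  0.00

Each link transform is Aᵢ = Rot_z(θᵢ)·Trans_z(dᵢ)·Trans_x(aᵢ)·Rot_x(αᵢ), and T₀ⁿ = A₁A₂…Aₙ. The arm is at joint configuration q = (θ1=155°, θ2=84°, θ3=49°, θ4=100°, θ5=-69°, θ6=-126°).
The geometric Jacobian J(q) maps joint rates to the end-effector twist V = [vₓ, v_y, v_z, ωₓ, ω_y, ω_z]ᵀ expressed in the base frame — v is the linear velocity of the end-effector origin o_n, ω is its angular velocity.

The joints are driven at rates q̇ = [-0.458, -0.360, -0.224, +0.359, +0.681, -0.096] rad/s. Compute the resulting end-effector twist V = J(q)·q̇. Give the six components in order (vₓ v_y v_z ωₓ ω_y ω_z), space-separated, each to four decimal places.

o_n = [-1.1995, -0.6111, 0.6199]
J₁: ẑ×o_n = [0.6111, -1.1995, 0.0000], ω = ẑ
J2: z=[0.0000, 0.0000, 1.0000] o=[-0.7160, 0.3339, 0.1100] → [0.9450, -0.4835, 0.0000, 0.0000, 0.0000, 1.0000]
J3: z=[-0.8572, 0.5150, 0.0000] o=[-0.9993, -0.1376, 0.1100] → [0.2626, 0.4371, 0.5090, -0.8572, 0.5150, 0.0000]
J4: z=[0.3887, 0.6469, 0.6561] o=[-1.4599, -0.2052, 0.4496] → [0.3765, 0.1047, -0.3262, 0.3887, 0.6469, 0.6561]
J5: z=[-0.1839, -0.6432, 0.7432] o=[-1.1349, -0.3527, 0.4024] → [0.0522, -0.0080, 0.0060, -0.1839, -0.6432, 0.7432]
J6: z=[0.9822, -0.1505, 0.1128] o=[-1.1467, -0.5779, 0.2046] → [-0.0588, -0.4139, -0.0406, 0.9822, -0.1505, 0.1128]
V = J·q̇ = [-0.5026, 0.6973, -0.2232, 0.1120, -0.3067, -0.0872]

-0.5026 0.6973 -0.2232 0.1120 -0.3067 -0.0872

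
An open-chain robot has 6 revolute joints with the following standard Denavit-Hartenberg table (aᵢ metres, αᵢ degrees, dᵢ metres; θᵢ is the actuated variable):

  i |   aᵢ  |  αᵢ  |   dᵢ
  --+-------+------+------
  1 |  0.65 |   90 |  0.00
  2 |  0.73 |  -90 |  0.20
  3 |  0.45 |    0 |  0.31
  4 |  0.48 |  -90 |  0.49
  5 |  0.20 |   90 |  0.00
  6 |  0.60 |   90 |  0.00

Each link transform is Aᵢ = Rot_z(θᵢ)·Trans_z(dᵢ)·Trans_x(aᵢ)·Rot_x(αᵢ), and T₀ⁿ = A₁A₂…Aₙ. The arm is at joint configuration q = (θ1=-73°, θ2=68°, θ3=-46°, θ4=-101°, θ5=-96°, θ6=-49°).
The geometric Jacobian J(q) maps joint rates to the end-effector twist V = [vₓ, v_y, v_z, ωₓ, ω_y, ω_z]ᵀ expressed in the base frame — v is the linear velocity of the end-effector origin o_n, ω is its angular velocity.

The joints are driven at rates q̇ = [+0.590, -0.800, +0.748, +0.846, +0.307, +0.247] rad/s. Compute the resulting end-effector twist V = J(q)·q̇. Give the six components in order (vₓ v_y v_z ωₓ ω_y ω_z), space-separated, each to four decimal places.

o_n = [-0.4934, 0.3430, 0.9339]
J₁: ẑ×o_n = [-0.3430, -0.4934, 0.0000], ω = ẑ
J2: z=[-0.9563, -0.2924, 0.0000] o=[0.1900, -0.6216, 0.0000] → [-0.2730, 0.8931, -1.1223, -0.9563, -0.2924, 0.0000]
J3: z=[-0.2711, 0.8867, 0.3746] o=[0.0787, -0.9416, 0.6768] → [-0.2533, -0.1447, 0.1591, -0.2711, 0.8867, 0.3746]
J4: z=[-0.2711, 0.8867, 0.3746] o=[-0.2806, -0.8733, 1.0828] → [-0.5877, -0.1201, -0.1411, -0.2711, 0.8867, 0.3746]
J5: z=[-0.7424, -0.4403, 0.5050] o=[-0.7075, -0.3711, 0.8931] → [-0.3785, 0.1384, -0.4358, -0.7424, -0.4403, 0.5050]
J6: z=[0.6377, -0.2331, 0.7342] o=[-0.7487, -0.1977, 0.9839] → [-0.3853, 0.2193, 0.4043, 0.6377, -0.2331, 0.7342]
V = J·q̇ = [-0.8820, -1.1187, 0.8635, 0.2625, 1.4545, 1.5235]

-0.8820 -1.1187 0.8635 0.2625 1.4545 1.5235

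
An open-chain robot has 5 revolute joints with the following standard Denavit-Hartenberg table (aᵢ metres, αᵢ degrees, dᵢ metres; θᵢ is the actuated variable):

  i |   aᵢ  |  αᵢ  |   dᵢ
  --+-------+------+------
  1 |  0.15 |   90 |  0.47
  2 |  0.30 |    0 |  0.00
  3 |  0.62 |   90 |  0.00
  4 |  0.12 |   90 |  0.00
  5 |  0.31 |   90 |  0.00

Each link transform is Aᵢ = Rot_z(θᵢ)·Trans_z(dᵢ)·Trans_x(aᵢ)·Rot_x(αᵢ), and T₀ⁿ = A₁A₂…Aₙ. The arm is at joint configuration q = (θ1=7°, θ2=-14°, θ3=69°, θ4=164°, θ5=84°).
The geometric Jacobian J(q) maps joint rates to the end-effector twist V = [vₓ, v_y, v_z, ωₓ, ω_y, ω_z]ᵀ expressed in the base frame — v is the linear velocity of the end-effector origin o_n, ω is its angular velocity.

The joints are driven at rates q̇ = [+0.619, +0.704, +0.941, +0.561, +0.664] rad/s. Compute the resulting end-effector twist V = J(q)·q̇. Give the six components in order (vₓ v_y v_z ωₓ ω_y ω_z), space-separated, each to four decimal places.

-0.2416 0.7119 1.1967 0.8386 -2.1975 0.4471

o_n = [0.9631, 0.0759, 0.6085]
J₁: ẑ×o_n = [-0.0759, 0.9631, 0.0000], ω = ẑ
J2: z=[0.1219, -0.9925, 0.0000] o=[0.1489, 0.0183, 0.4700] → [-0.1374, -0.0169, 0.8152, 0.1219, -0.9925, 0.0000]
J3: z=[0.1219, -0.9925, 0.0000] o=[0.4378, 0.0538, 0.3974] → [-0.2095, -0.0257, 0.5241, 0.1219, -0.9925, 0.0000]
J4: z=[0.8130, 0.0998, -0.5736] o=[0.7908, 0.0971, 0.9053] → [-0.0418, 0.1425, -0.0344, 0.8130, 0.0998, -0.5736]
J5: z=[0.2741, -0.9348, 0.2258] o=[0.7291, 0.0562, 0.8108] → [0.1847, 0.1083, 0.2242, 0.2741, -0.9348, 0.2258]
V = J·q̇ = [-0.2416, 0.7119, 1.1967, 0.8386, -2.1975, 0.4471]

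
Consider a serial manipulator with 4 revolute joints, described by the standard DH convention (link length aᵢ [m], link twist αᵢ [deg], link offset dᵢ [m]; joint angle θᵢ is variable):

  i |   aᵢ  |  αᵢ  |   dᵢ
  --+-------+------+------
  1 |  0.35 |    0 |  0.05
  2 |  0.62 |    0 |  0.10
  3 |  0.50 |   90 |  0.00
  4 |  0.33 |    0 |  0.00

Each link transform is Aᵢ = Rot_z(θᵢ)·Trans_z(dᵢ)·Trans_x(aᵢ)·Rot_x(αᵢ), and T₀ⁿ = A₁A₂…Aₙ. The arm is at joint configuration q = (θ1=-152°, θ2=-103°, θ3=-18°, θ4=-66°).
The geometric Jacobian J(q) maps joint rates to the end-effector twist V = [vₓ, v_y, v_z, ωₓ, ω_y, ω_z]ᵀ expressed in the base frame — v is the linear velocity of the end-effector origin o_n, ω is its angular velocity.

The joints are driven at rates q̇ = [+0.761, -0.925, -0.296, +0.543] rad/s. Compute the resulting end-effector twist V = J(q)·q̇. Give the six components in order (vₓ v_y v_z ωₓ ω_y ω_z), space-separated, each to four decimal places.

o_n = [-0.4363, 1.0679, -0.1515]
J₁: ẑ×o_n = [-1.0679, -0.4363, 0.0000], ω = ẑ
J2: z=[0.0000, 0.0000, 1.0000] o=[-0.3090, -0.1643, 0.0500] → [-1.2322, -0.1273, 0.0000, 0.0000, 0.0000, 1.0000]
J3: z=[0.0000, 0.0000, 1.0000] o=[-0.4695, 0.4346, 0.1500] → [-0.6334, 0.0332, 0.0000, 0.0000, 0.0000, 1.0000]
J4: z=[0.9986, -0.0523, 0.0000] o=[-0.4433, 0.9339, 0.1500] → [0.0158, 0.3011, 0.1342, 0.9986, -0.0523, 0.0000]
V = J·q̇ = [0.5232, -0.0607, 0.0729, 0.5423, -0.0284, -0.4600]

0.5232 -0.0607 0.0729 0.5423 -0.0284 -0.4600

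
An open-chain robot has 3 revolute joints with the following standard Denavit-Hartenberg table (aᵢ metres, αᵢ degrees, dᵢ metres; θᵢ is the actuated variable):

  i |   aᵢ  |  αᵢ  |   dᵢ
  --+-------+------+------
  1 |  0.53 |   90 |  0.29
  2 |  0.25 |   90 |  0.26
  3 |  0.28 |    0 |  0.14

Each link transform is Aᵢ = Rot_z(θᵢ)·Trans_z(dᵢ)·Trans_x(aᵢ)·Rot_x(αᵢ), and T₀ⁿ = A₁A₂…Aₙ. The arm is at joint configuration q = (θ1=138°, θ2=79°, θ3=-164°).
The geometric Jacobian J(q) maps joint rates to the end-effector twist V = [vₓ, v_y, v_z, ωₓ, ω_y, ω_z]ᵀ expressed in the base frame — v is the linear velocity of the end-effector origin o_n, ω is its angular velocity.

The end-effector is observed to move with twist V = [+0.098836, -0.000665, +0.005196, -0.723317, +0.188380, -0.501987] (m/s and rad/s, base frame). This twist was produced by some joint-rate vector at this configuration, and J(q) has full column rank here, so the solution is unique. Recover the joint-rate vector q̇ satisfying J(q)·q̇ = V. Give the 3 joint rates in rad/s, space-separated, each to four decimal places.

o_n = [-0.3709, 0.5800, 0.2445]
J₁: ẑ×o_n = [-0.5800, -0.3709, 0.0000], ω = ẑ
J2: z=[0.6691, 0.7431, 0.0000] o=[-0.3939, 0.3546, 0.2900] → [-0.0338, 0.0305, 0.1338, 0.6691, 0.7431, 0.0000]
J3: z=[-0.7295, 0.6568, -0.1908] o=[-0.2553, 0.5798, 0.5354] → [-0.1910, -0.1902, 0.0758, -0.7295, 0.6568, -0.1908]
q̇ = J⁺·V = [-0.3730, -0.3440, 0.6760]

-0.3730 -0.3440 0.6760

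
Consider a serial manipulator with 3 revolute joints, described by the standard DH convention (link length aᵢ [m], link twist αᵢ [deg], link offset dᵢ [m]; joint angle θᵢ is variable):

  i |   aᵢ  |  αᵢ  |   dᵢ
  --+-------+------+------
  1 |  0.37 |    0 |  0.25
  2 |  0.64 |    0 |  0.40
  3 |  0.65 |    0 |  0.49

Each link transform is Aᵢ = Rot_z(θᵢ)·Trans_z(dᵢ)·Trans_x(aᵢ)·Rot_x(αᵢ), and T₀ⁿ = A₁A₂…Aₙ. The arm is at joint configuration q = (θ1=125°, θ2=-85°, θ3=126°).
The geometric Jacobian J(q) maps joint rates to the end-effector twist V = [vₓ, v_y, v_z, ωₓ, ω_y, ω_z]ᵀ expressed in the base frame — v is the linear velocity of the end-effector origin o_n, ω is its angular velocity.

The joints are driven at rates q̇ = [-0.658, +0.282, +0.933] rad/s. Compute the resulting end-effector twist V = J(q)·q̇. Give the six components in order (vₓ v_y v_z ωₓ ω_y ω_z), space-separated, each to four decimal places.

o_n = [-0.3526, 0.8717, 1.1400]
J₁: ẑ×o_n = [-0.8717, -0.3526, 0.0000], ω = ẑ
J2: z=[0.0000, 0.0000, 1.0000] o=[-0.2122, 0.3031, 0.2500] → [-0.5686, -0.1404, 0.0000, 0.0000, 0.0000, 1.0000]
J3: z=[0.0000, 0.0000, 1.0000] o=[0.2780, 0.7145, 0.6500] → [-0.1572, -0.6307, 0.0000, 0.0000, 0.0000, 1.0000]
V = J·q̇ = [0.2665, -0.3960, 0.0000, 0.0000, 0.0000, 0.5570]

0.2665 -0.3960 0.0000 0.0000 0.0000 0.5570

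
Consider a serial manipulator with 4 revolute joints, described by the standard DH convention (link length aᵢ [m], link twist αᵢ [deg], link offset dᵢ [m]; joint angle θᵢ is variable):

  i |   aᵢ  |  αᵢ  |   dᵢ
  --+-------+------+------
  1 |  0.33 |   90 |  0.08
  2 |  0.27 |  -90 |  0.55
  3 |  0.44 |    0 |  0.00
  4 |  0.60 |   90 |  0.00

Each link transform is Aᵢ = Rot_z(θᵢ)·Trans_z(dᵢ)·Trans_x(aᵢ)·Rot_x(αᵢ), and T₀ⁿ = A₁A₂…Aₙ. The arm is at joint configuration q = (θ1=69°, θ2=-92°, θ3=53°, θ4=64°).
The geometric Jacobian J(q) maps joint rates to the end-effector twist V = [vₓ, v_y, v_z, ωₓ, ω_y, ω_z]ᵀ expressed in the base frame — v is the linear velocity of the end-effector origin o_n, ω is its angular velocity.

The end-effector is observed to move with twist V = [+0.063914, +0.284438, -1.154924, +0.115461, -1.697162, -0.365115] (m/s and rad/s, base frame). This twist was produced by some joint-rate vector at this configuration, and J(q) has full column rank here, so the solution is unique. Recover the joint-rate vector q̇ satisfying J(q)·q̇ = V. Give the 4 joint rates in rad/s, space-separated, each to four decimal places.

-0.4190 0.7160 -0.9210 -0.6230

o_n = [-0.1987, 0.4199, -0.1822]
J₁: ẑ×o_n = [-0.4199, -0.1987, 0.0000], ω = ẑ
J2: z=[0.9336, -0.3584, 0.0000] o=[0.1183, 0.3081, 0.0800] → [0.0940, 0.2448, -0.0092, 0.9336, -0.3584, 0.0000]
J3: z=[0.3581, 0.9330, -0.0349] o=[0.6284, 0.1022, -0.1898] → [0.0182, 0.0261, 0.8855, 0.3581, 0.9330, -0.0349]
J4: z=[0.3581, 0.9330, -0.0349] o=[0.2970, 0.2195, -0.4545] → [0.2610, -0.0802, 0.5343, 0.3581, 0.9330, -0.0349]
q̇ = J⁺·V = [-0.4190, 0.7160, -0.9210, -0.6230]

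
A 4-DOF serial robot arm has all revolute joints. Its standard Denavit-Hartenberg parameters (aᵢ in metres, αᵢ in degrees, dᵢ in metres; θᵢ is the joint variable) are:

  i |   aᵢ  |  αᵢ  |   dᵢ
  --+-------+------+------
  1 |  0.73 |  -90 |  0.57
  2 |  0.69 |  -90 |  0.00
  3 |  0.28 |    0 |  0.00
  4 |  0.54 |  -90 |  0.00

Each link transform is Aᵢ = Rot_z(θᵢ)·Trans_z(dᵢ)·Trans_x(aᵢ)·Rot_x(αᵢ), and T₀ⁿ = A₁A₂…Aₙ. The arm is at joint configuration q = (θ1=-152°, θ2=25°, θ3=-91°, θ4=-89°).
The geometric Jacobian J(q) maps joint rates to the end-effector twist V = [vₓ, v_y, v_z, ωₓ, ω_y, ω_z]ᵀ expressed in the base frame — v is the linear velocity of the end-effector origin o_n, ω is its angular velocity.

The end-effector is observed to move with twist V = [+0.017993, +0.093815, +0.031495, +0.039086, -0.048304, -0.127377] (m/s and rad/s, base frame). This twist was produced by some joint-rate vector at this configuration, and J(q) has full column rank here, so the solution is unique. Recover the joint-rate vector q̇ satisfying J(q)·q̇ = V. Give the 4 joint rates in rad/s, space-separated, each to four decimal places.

-0.1020 0.0610 -0.3340 0.3620

o_n = [-0.6292, -0.6516, 0.5087]
J₁: ẑ×o_n = [0.6516, -0.6292, 0.0000], ω = ẑ
J2: z=[0.4695, -0.8829, 0.0000] o=[-0.6446, -0.3427, 0.5700] → [0.0541, 0.0288, -0.1315, 0.4695, -0.8829, 0.0000]
J3: z=[0.3731, 0.1984, -0.9063] o=[-1.1967, -0.6363, 0.2784] → [0.0318, -0.6002, -0.1183, 0.3731, 0.1984, -0.9063]
J4: z=[0.3731, 0.1984, -0.9063] o=[-1.0614, -0.8814, 0.2805] → [0.2535, -0.4768, 0.0000, 0.3731, 0.1984, -0.9063]
q̇ = J⁺·V = [-0.1020, 0.0610, -0.3340, 0.3620]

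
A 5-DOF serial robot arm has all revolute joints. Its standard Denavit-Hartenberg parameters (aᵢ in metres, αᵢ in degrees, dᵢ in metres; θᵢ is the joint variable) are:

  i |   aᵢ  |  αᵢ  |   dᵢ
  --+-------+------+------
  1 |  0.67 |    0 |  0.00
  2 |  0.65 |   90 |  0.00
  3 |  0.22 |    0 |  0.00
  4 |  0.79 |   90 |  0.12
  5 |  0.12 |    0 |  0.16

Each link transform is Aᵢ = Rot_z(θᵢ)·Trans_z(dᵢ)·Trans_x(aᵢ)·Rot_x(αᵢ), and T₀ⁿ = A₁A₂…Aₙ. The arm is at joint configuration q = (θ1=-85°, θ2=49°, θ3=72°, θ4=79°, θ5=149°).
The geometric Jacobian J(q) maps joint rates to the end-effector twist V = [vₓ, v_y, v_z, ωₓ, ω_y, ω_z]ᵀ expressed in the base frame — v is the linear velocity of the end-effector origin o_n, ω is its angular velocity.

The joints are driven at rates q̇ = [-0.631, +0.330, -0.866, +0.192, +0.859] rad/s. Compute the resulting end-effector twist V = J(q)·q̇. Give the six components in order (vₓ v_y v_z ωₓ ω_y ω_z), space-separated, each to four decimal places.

-0.0058 -0.3018 0.2682 0.7331 0.3005 0.4503

o_n = [0.1089, -0.9289, 0.6823]
J₁: ẑ×o_n = [0.9289, 0.1089, -0.0000], ω = ẑ
J2: z=[0.0000, 0.0000, 1.0000] o=[0.0584, -0.6675, 0.0000] → [0.2614, 0.0505, -0.0000, 0.0000, 0.0000, 1.0000]
J3: z=[-0.5878, -0.8090, 0.0000] o=[0.5843, -1.0495, 0.0000] → [-0.5520, 0.4010, -0.4554, -0.5878, -0.8090, 0.0000]
J4: z=[-0.5878, -0.8090, 0.0000] o=[0.6393, -1.0895, 0.2092] → [-0.3827, 0.2781, -0.5234, -0.5878, -0.8090, 0.0000]
J5: z=[0.3922, -0.2850, 0.8746] o=[0.0097, -0.7804, 0.5922] → [0.1042, 0.0514, -0.0300, 0.3922, -0.2850, 0.8746]
V = J·q̇ = [-0.0058, -0.3018, 0.2682, 0.7331, 0.3005, 0.4503]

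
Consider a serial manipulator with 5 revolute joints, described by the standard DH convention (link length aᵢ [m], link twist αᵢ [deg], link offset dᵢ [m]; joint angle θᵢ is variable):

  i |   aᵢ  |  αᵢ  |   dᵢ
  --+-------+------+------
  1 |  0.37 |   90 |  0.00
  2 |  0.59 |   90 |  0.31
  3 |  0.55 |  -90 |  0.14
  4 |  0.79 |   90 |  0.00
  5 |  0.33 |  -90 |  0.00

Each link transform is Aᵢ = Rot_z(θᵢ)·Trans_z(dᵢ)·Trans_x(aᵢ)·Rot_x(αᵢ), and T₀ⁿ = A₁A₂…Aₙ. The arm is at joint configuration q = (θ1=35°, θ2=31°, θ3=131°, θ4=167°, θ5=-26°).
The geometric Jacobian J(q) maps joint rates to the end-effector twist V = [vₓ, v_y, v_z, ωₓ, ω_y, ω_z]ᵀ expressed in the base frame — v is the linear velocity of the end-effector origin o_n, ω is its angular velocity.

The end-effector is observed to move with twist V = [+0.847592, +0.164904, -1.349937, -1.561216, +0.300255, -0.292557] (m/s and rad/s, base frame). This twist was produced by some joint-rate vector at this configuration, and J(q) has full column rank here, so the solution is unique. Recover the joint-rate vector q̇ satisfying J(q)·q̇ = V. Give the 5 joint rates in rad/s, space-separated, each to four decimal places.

o_n = [0.9963, 0.6721, 0.6215]
J₁: ẑ×o_n = [-0.6721, 0.9963, 0.0000], ω = ẑ
J2: z=[0.5736, -0.8192, 0.0000] o=[0.3031, 0.2122, 0.0000] → [-0.5091, -0.3565, 0.8316, 0.5736, -0.8192, 0.0000]
J3: z=[0.4219, 0.2954, -0.8572] o=[0.8952, 0.2484, 0.3039] → [0.4570, -0.2207, 0.1489, 0.4219, 0.2954, -0.8572]
J4: z=[-0.9062, 0.1664, -0.3887] o=[0.9390, -0.2277, -0.0020] → [0.4535, 0.5427, -0.8249, -0.9062, 0.1664, -0.3887]
J5: z=[-0.4173, -0.4995, 0.7592] o=[0.8854, 0.4440, 0.4105] → [-0.2786, 0.1723, -0.0398, -0.4173, -0.4995, 0.7592]
q̇ = J⁺·V = [-0.7320, -0.6340, -0.5530, 0.8780, 0.4040]

-0.7320 -0.6340 -0.5530 0.8780 0.4040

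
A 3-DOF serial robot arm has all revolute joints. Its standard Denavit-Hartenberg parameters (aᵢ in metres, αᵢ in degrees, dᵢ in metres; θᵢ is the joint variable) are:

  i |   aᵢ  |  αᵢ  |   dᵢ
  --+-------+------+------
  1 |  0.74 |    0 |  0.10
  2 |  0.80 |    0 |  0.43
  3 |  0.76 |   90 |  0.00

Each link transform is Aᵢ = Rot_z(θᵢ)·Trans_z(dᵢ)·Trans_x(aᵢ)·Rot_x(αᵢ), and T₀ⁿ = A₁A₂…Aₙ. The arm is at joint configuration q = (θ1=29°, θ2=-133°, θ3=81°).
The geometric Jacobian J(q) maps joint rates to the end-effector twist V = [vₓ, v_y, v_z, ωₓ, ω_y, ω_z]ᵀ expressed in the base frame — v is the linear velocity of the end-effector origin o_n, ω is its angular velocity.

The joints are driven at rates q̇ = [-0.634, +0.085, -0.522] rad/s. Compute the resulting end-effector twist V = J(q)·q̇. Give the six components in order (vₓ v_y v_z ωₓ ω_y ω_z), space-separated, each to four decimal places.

-0.5167 -1.0533 0.0000 0.0000 0.0000 -1.0710

o_n = [1.1533, -0.7144, 0.5300]
J₁: ẑ×o_n = [0.7144, 1.1533, -0.0000], ω = ẑ
J2: z=[0.0000, 0.0000, 1.0000] o=[0.6472, 0.3588, 0.1000] → [1.0732, 0.5060, -0.0000, 0.0000, 0.0000, 1.0000]
J3: z=[0.0000, 0.0000, 1.0000] o=[0.4537, -0.4175, 0.5300] → [0.2970, 0.6996, -0.0000, 0.0000, 0.0000, 1.0000]
V = J·q̇ = [-0.5167, -1.0533, 0.0000, 0.0000, 0.0000, -1.0710]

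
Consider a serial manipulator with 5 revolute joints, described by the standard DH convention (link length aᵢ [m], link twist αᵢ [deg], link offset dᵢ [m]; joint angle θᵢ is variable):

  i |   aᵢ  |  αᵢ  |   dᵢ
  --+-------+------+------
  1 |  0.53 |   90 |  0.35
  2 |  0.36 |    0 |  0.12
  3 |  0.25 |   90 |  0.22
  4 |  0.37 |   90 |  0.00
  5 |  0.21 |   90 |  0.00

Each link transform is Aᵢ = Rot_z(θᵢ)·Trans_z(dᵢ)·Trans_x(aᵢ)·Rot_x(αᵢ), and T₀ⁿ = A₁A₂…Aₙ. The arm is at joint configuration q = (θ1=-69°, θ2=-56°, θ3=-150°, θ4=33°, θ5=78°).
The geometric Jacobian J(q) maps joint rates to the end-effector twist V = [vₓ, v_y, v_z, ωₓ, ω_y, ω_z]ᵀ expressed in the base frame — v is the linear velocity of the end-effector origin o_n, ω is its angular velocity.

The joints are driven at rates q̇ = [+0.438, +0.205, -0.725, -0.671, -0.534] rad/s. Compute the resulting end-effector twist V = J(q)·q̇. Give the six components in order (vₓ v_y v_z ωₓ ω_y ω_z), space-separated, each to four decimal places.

0.3899 -0.1846 0.3591 0.0556 0.0564 -0.2926

o_n = [-0.4257, -0.4685, 0.4978]
J₁: ẑ×o_n = [0.4685, -0.4257, 0.0000], ω = ẑ
J2: z=[-0.9336, -0.3584, 0.0000] o=[0.1899, -0.4948, 0.3500] → [-0.0530, 0.1380, -0.2452, -0.9336, -0.3584, 0.0000]
J3: z=[-0.9336, -0.3584, 0.0000] o=[0.1500, -0.7257, 0.0515] → [-0.1599, 0.4167, -0.4465, -0.9336, -0.3584, 0.0000]
J4: z=[0.1571, -0.4093, 0.8988] o=[-0.1359, -0.5948, 0.1611] → [-0.2513, -0.3134, -0.0988, 0.1571, -0.4093, 0.8988]
J5: z=[0.6075, 0.7576, 0.2388] o=[-0.4239, -0.4066, 0.2972] → [0.1668, -0.1223, -0.0363, 0.6075, 0.7576, 0.2388]
V = J·q̇ = [0.3899, -0.1846, 0.3591, 0.0556, 0.0564, -0.2926]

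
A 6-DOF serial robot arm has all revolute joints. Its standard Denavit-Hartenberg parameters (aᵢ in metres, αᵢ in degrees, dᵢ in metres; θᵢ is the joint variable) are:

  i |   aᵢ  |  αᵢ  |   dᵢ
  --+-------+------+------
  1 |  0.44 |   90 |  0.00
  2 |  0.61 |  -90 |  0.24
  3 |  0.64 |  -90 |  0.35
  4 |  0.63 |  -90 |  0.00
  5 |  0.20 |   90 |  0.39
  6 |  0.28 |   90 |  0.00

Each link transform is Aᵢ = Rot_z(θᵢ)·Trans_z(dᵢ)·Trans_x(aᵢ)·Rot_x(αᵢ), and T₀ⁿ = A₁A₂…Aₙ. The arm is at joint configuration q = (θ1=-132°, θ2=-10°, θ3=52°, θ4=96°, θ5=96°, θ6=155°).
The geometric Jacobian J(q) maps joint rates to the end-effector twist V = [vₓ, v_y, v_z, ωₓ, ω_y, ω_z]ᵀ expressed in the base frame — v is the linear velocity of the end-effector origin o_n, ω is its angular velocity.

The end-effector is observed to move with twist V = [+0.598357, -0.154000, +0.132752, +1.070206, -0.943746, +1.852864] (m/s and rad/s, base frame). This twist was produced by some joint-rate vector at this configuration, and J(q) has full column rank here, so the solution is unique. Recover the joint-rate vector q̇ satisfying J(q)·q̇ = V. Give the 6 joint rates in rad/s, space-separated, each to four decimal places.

o_n = [-0.7837, -0.6410, -0.3314]
J₁: ẑ×o_n = [0.6410, -0.7837, 0.0000], ω = ẑ
J2: z=[-0.7431, 0.6691, 0.0000] o=[-0.2944, -0.3270, 0.0000] → [-0.2218, -0.2463, 0.5607, -0.7431, 0.6691, 0.0000]
J3: z=[-0.1162, -0.1290, 0.9848] o=[-0.8747, -0.6128, -0.1059] → [0.0568, 0.0635, 0.0150, -0.1162, -0.1290, 0.9848]
J4: z=[0.9768, 0.1648, 0.1368] o=[-0.8003, -1.2838, 0.1703] → [-0.1706, 0.4924, 0.6252, 0.9768, 0.1648, 0.1368]
J5: z=[-0.1911, 0.9590, 0.2093] o=[-0.7393, -1.1386, -0.4397] → [-0.0003, 0.0114, -0.0525, -0.1911, 0.9590, 0.2093]
J6: z=[-0.0059, 0.2121, -0.9772] o=[-1.0101, -0.8021, -0.3650] → [0.1646, -0.2211, -0.0490, -0.0059, 0.2121, -0.9772]
q̇ = J⁺·V = [0.9010, -0.5720, 0.7550, 0.6430, -0.5410, -0.2390]

0.9010 -0.5720 0.7550 0.6430 -0.5410 -0.2390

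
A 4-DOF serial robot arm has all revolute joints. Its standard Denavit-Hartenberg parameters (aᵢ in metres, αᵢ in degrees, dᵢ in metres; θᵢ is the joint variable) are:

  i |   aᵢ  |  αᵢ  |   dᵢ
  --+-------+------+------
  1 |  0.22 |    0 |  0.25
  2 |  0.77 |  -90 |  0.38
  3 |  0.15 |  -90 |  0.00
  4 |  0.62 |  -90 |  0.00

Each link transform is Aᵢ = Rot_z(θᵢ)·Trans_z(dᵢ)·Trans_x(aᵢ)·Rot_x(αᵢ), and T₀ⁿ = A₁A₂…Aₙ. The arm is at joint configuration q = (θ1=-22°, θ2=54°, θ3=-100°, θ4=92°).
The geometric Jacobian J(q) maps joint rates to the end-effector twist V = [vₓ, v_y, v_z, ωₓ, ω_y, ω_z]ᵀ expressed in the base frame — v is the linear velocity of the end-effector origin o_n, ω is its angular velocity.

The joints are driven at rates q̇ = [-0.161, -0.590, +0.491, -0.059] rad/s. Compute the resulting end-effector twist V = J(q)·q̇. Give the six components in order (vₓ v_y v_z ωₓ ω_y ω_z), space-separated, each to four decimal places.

o_n = [1.1664, -0.2117, 0.7564]
J₁: ẑ×o_n = [0.2117, 1.1664, -0.0000], ω = ẑ
J2: z=[0.0000, 0.0000, 1.0000] o=[0.2040, -0.0824, 0.2500] → [0.1292, 0.9624, -0.0000, 0.0000, 0.0000, 1.0000]
J3: z=[-0.5299, 0.8480, 0.0000] o=[0.8570, 0.3256, 0.6300] → [0.1072, 0.0670, 0.0223, -0.5299, 0.8480, 0.0000]
J4: z=[0.8352, 0.5219, 0.1736] o=[0.8349, 0.3118, 0.7777] → [0.0798, 0.0754, -0.6102, 0.8352, 0.5219, 0.1736]
V = J·q̇ = [-0.0624, -0.7272, 0.0469, -0.3095, 0.3856, -0.7612]

-0.0624 -0.7272 0.0469 -0.3095 0.3856 -0.7612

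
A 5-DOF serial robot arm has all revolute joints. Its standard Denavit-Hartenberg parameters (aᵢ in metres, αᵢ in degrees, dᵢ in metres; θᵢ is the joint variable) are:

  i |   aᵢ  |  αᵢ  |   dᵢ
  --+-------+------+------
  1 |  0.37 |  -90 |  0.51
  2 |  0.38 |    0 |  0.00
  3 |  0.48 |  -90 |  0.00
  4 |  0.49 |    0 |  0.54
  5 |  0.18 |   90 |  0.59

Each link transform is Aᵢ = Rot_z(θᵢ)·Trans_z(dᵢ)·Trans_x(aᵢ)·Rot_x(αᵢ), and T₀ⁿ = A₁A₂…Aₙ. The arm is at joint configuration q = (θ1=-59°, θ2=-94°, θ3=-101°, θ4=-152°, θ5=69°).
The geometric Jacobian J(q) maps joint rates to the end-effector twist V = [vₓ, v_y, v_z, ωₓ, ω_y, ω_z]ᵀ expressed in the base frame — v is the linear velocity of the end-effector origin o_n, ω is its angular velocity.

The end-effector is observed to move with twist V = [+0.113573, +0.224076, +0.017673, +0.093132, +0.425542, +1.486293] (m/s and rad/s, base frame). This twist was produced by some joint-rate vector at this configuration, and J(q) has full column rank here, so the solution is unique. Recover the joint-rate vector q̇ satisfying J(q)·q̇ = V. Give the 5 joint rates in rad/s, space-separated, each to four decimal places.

0.3040 0.0170 0.2820 0.5650 0.6590

o_n = [0.3421, 0.2241, 1.9626]
J₁: ẑ×o_n = [-0.2241, 0.3421, 0.0000], ω = ẑ
J2: z=[0.8572, 0.5150, 0.0000] o=[0.1906, -0.3172, 0.5100] → [0.7482, -1.2452, 0.3859, 0.8572, 0.5150, 0.0000]
J3: z=[0.8572, 0.5150, 0.0000] o=[0.1769, -0.2944, 0.8891] → [0.5529, -0.9202, 0.3594, 0.8572, 0.5150, 0.0000]
J4: z=[-0.1333, 0.2219, 0.9659] o=[-0.0619, 0.1030, 0.7648] → [0.1487, 0.5499, -0.1058, -0.1333, 0.2219, 0.9659]
J5: z=[-0.1333, 0.2219, 0.9659] o=[0.2786, -0.0169, 1.3984] → [-0.1077, 0.1366, -0.0462, -0.1333, 0.2219, 0.9659]
q̇ = J⁺·V = [0.3040, 0.0170, 0.2820, 0.5650, 0.6590]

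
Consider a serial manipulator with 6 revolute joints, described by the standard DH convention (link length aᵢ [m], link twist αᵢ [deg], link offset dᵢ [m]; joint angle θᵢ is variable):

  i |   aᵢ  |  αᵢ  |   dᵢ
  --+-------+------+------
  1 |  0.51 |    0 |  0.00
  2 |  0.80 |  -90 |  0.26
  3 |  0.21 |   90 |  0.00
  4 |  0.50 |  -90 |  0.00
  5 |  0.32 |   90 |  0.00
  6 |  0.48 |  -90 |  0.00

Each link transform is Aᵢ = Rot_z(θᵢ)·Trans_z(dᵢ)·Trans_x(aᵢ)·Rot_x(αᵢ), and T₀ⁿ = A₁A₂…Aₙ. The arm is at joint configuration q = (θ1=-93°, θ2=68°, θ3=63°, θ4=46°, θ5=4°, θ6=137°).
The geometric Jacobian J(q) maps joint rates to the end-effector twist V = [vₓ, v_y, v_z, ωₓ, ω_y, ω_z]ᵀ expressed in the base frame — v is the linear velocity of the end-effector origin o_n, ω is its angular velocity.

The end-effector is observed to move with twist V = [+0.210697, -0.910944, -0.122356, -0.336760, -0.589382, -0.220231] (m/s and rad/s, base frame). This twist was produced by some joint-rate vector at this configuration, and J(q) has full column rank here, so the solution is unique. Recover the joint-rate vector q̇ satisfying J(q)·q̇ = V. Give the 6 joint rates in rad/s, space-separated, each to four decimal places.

o_n = [1.0624, -0.3940, -0.0066]
J₁: ẑ×o_n = [0.3940, 1.0624, -0.0000], ω = ẑ
J2: z=[0.0000, 0.0000, 1.0000] o=[-0.0267, -0.5093, 0.0000] → [-0.1153, 1.0891, 0.0000, 0.0000, 0.0000, 1.0000]
J3: z=[0.4226, 0.9063, 0.0000] o=[0.6984, -0.8474, 0.2600] → [-0.2416, 0.1127, -0.1383, 0.4226, 0.9063, 0.0000]
J4: z=[0.8075, -0.3766, 0.4540] o=[0.7848, -0.8877, 0.0729] → [-0.1942, 0.1902, 0.5032, 0.8075, -0.3766, 0.4540]
J5: z=[-0.0024, 0.7676, 0.6409] o=[1.0797, -0.6284, -0.2366] → [0.0263, -0.0105, 0.0127, -0.0024, 0.7676, 0.6409]
J6: z=[0.8467, -0.3395, 0.4097] o=[1.2499, -0.4544, -0.4443] → [-0.1733, -0.4474, -0.0125, 0.8467, -0.3395, 0.4097]
q̇ = J⁺·V = [-0.1490, -0.2820, -0.9350, -0.4950, 0.3330, 0.5420]

-0.1490 -0.2820 -0.9350 -0.4950 0.3330 0.5420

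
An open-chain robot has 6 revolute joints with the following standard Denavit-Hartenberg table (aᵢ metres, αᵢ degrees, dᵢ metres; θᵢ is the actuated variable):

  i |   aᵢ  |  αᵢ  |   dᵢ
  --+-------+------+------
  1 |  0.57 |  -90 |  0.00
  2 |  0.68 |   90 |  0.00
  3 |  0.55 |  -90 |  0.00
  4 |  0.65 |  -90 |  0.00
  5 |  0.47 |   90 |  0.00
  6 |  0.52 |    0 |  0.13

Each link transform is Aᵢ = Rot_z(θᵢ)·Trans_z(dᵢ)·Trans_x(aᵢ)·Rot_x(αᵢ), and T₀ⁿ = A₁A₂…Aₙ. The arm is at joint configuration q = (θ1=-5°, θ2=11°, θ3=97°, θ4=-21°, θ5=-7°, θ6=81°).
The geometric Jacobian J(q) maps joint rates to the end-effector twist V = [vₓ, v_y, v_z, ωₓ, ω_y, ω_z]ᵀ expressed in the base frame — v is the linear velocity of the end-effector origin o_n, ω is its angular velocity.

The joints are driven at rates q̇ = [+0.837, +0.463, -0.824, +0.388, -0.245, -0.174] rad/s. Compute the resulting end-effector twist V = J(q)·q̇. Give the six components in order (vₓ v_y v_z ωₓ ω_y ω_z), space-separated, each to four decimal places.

o_n = [0.9696, 1.7214, -0.1050]
J₁: ẑ×o_n = [-1.7214, 0.9696, 0.0000], ω = ẑ
J2: z=[0.0872, 0.9962, 0.0000] o=[0.5678, -0.0497, 0.0000] → [-0.1046, 0.0091, -0.2459, 0.0872, 0.9962, 0.0000]
J3: z=[0.1901, -0.0166, 0.9816] o=[1.2328, -0.1079, -0.1298] → [-1.7961, -0.2631, 0.3433, 0.1901, -0.0166, 0.9816]
J4: z=[-0.9812, -0.0365, 0.1894] o=[1.2148, 0.4417, -0.1170] → [-0.2428, -0.0347, -1.2646, -0.9812, -0.0365, 0.1894]
J5: z=[-0.1892, 0.3736, -0.9081] o=[1.2393, 1.0442, 0.1258] → [0.5288, 0.2013, -0.0274, -0.1892, 0.3736, -0.9081]
J6: z=[-0.9785, -0.1492, 0.1425] o=[1.2006, 1.4745, 0.3109] → [0.0269, -0.4398, -0.2761, -0.9785, -0.1492, 0.1425]
V = J·q̇ = [-0.2377, 1.0463, -0.8327, -0.2804, 0.3952, 0.2993]

-0.2377 1.0463 -0.8327 -0.2804 0.3952 0.2993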